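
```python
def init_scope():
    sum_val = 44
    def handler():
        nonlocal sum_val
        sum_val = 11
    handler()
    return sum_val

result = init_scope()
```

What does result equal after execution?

Step 1: init_scope() sets sum_val = 44.
Step 2: handler() uses nonlocal to reassign sum_val = 11.
Step 3: result = 11

The answer is 11.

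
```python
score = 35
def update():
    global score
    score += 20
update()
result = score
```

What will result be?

Step 1: score = 35 globally.
Step 2: update() modifies global score: score += 20 = 55.
Step 3: result = 55

The answer is 55.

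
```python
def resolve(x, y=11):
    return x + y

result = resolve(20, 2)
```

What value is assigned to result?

Step 1: resolve(20, 2) overrides default y with 2.
Step 2: Returns 20 + 2 = 22.
Step 3: result = 22

The answer is 22.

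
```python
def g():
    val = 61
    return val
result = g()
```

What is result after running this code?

Step 1: g() defines val = 61 in its local scope.
Step 2: return val finds the local variable val = 61.
Step 3: result = 61

The answer is 61.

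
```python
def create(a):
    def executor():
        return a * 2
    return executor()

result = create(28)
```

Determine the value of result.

Step 1: create(28) binds parameter a = 28.
Step 2: executor() accesses a = 28 from enclosing scope.
Step 3: result = 28 * 2 = 56

The answer is 56.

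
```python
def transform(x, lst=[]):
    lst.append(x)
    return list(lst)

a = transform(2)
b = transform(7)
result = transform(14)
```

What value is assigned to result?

Step 1: Default list is shared. list() creates copies for return values.
Step 2: Internal list grows: [2] -> [2, 7] -> [2, 7, 14].
Step 3: result = [2, 7, 14]

The answer is [2, 7, 14].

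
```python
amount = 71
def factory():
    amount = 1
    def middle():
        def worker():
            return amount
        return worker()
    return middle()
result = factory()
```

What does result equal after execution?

Step 1: factory() defines amount = 1. middle() and worker() have no local amount.
Step 2: worker() checks local (none), enclosing middle() (none), enclosing factory() and finds amount = 1.
Step 3: result = 1

The answer is 1.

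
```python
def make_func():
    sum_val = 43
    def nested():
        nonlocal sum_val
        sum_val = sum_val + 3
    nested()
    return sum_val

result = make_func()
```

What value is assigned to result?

Step 1: make_func() sets sum_val = 43.
Step 2: nested() uses nonlocal to modify sum_val in make_func's scope: sum_val = 43 + 3 = 46.
Step 3: make_func() returns the modified sum_val = 46

The answer is 46.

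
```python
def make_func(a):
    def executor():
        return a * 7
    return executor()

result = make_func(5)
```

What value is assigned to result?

Step 1: make_func(5) binds parameter a = 5.
Step 2: executor() accesses a = 5 from enclosing scope.
Step 3: result = 5 * 7 = 35

The answer is 35.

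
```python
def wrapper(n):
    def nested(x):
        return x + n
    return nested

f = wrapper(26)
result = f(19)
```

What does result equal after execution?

Step 1: wrapper(26) creates a closure that captures n = 26.
Step 2: f(19) calls the closure with x = 19, returning 19 + 26 = 45.
Step 3: result = 45

The answer is 45.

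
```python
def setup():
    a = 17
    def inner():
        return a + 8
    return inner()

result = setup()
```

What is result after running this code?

Step 1: setup() defines a = 17.
Step 2: inner() reads a = 17 from enclosing scope, returns 17 + 8 = 25.
Step 3: result = 25

The answer is 25.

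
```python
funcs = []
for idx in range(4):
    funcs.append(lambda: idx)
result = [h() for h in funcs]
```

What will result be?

Step 1: All 4 lambdas share the same variable idx.
Step 2: After the loop, idx = 3.
Step 3: Each call returns 3. result = [3, 3, 3, 3]

The answer is [3, 3, 3, 3].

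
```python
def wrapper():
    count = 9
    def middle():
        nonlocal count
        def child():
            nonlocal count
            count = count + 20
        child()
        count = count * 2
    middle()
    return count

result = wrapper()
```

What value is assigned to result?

Step 1: count = 9.
Step 2: child() adds 20: count = 9 + 20 = 29.
Step 3: middle() doubles: count = 29 * 2 = 58.
Step 4: result = 58

The answer is 58.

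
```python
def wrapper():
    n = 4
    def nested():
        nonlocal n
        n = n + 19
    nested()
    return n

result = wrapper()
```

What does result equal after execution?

Step 1: wrapper() sets n = 4.
Step 2: nested() uses nonlocal to modify n in wrapper's scope: n = 4 + 19 = 23.
Step 3: wrapper() returns the modified n = 23

The answer is 23.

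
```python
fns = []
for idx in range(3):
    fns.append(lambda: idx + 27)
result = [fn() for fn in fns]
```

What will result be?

Step 1: All lambdas capture idx by reference. After the loop, idx = 2.
Step 2: Each call returns 2 + 27 = 29.
Step 3: result = [29, 29, 29]

The answer is [29, 29, 29].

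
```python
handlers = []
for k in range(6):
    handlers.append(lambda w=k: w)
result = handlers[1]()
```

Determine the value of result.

Step 1: Default argument w=k captures k's value at each iteration.
Step 2: handlers[1] captured w = 1 when k was 1.
Step 3: result = 1

The answer is 1.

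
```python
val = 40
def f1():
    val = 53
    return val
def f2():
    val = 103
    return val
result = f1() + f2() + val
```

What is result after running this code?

Step 1: Each function shadows global val with its own local.
Step 2: f1() returns 53, f2() returns 103.
Step 3: Global val = 40 is unchanged. result = 53 + 103 + 40 = 196

The answer is 196.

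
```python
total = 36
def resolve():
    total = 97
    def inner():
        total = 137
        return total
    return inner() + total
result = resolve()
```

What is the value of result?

Step 1: resolve() has local total = 97. inner() has local total = 137.
Step 2: inner() returns its local total = 137.
Step 3: resolve() returns 137 + its own total (97) = 234

The answer is 234.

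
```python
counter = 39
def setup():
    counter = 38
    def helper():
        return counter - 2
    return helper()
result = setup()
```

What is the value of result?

Step 1: setup() shadows global counter with counter = 38.
Step 2: helper() finds counter = 38 in enclosing scope, computes 38 - 2 = 36.
Step 3: result = 36

The answer is 36.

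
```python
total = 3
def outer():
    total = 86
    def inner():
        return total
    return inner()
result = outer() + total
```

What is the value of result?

Step 1: Global total = 3. outer() shadows with total = 86.
Step 2: inner() returns enclosing total = 86. outer() = 86.
Step 3: result = 86 + global total (3) = 89

The answer is 89.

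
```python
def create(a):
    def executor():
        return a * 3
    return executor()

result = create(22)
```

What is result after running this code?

Step 1: create(22) binds parameter a = 22.
Step 2: executor() accesses a = 22 from enclosing scope.
Step 3: result = 22 * 3 = 66

The answer is 66.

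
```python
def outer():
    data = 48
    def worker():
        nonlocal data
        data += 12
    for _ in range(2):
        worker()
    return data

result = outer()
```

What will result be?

Step 1: data = 48.
Step 2: worker() is called 2 times in a loop, each adding 12 via nonlocal.
Step 3: data = 48 + 12 * 2 = 72

The answer is 72.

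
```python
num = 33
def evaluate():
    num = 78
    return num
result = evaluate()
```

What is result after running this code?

Step 1: Global num = 33.
Step 2: evaluate() creates local num = 78, shadowing the global.
Step 3: Returns local num = 78. result = 78

The answer is 78.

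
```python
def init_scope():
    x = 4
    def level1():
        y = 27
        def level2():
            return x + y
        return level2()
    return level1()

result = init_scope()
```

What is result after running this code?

Step 1: x = 4 in init_scope. y = 27 in level1.
Step 2: level2() reads x = 4 and y = 27 from enclosing scopes.
Step 3: result = 4 + 27 = 31

The answer is 31.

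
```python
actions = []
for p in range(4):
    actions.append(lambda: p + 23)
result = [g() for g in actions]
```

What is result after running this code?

Step 1: All lambdas capture p by reference. After the loop, p = 3.
Step 2: Each call returns 3 + 23 = 26.
Step 3: result = [26, 26, 26, 26]

The answer is [26, 26, 26, 26].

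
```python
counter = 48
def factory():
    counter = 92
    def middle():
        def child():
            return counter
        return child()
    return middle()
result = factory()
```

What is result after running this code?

Step 1: factory() defines counter = 92. middle() and child() have no local counter.
Step 2: child() checks local (none), enclosing middle() (none), enclosing factory() and finds counter = 92.
Step 3: result = 92

The answer is 92.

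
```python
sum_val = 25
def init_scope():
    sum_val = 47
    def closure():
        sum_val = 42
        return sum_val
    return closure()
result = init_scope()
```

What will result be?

Step 1: Three scopes define sum_val: global (25), init_scope (47), closure (42).
Step 2: closure() has its own local sum_val = 42, which shadows both enclosing and global.
Step 3: result = 42 (local wins in LEGB)

The answer is 42.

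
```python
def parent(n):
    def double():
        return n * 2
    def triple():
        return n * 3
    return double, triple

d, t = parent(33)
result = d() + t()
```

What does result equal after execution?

Step 1: Both closures capture the same n = 33.
Step 2: d() = 33 * 2 = 66, t() = 33 * 3 = 99.
Step 3: result = 66 + 99 = 165

The answer is 165.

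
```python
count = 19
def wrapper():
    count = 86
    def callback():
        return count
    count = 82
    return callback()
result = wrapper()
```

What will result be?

Step 1: wrapper() sets count = 86, then later count = 82.
Step 2: callback() is called after count is reassigned to 82. Closures capture variables by reference, not by value.
Step 3: result = 82

The answer is 82.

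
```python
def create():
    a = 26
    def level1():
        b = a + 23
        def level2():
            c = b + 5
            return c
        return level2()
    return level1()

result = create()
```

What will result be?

Step 1: a = 26. b = a + 23 = 49.
Step 2: c = b + 5 = 49 + 5 = 54.
Step 3: result = 54

The answer is 54.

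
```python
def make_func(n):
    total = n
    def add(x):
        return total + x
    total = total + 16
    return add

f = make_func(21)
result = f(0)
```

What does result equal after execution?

Step 1: make_func(21) sets total = 21, then total = 21 + 16 = 37.
Step 2: Closures capture by reference, so add sees total = 37.
Step 3: f(0) returns 37 + 0 = 37

The answer is 37.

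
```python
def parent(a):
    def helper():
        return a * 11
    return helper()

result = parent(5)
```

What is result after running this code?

Step 1: parent(5) binds parameter a = 5.
Step 2: helper() accesses a = 5 from enclosing scope.
Step 3: result = 5 * 11 = 55

The answer is 55.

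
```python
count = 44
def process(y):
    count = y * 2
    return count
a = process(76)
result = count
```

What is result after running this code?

Step 1: Global count = 44.
Step 2: process(76) creates local count = 76 * 2 = 152.
Step 3: Global count unchanged because no global keyword. result = 44

The answer is 44.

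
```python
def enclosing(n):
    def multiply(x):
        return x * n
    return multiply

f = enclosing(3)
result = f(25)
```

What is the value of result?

Step 1: enclosing(3) returns multiply closure with n = 3.
Step 2: f(25) computes 25 * 3 = 75.
Step 3: result = 75

The answer is 75.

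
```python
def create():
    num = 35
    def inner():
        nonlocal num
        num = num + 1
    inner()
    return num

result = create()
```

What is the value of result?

Step 1: create() sets num = 35.
Step 2: inner() uses nonlocal to modify num in create's scope: num = 35 + 1 = 36.
Step 3: create() returns the modified num = 36

The answer is 36.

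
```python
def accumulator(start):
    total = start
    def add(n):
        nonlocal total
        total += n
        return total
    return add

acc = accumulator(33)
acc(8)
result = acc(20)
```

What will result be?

Step 1: accumulator(33) creates closure with total = 33.
Step 2: First acc(8): total = 33 + 8 = 41.
Step 3: Second acc(20): total = 41 + 20 = 61. result = 61

The answer is 61.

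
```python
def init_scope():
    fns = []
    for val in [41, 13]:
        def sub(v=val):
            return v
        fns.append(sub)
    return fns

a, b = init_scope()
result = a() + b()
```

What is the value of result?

Step 1: Default argument v=val captures val at each iteration.
Step 2: a() returns 41 (captured at first iteration), b() returns 13 (captured at second).
Step 3: result = 41 + 13 = 54

The answer is 54.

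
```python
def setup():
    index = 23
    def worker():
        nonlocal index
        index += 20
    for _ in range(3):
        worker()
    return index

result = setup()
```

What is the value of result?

Step 1: index = 23.
Step 2: worker() is called 3 times in a loop, each adding 20 via nonlocal.
Step 3: index = 23 + 20 * 3 = 83

The answer is 83.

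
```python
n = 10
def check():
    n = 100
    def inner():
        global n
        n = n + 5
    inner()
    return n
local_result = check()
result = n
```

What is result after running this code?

Step 1: Global n = 10. check() creates local n = 100.
Step 2: inner() declares global n and adds 5: global n = 10 + 5 = 15.
Step 3: check() returns its local n = 100 (unaffected by inner).
Step 4: result = global n = 15

The answer is 15.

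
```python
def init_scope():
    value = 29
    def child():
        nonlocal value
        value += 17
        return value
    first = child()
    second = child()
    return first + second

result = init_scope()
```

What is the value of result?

Step 1: value starts at 29.
Step 2: First call: value = 29 + 17 = 46, returns 46.
Step 3: Second call: value = 46 + 17 = 63, returns 63.
Step 4: result = 46 + 63 = 109

The answer is 109.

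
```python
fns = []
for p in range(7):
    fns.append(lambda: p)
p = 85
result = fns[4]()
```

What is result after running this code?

Step 1: Lambdas capture the variable p by reference, not by value.
Step 2: After the loop, p is reassigned to 85.
Step 3: fns[4]() looks up the current p = 85. result = 85

The answer is 85.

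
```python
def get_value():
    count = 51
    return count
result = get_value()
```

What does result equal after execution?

Step 1: get_value() defines count = 51 in its local scope.
Step 2: return count finds the local variable count = 51.
Step 3: result = 51

The answer is 51.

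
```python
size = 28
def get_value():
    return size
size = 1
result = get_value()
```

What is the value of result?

Step 1: size is first set to 28, then reassigned to 1.
Step 2: get_value() is called after the reassignment, so it looks up the current global size = 1.
Step 3: result = 1

The answer is 1.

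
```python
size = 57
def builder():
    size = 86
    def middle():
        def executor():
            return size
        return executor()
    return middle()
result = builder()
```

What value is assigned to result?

Step 1: builder() defines size = 86. middle() and executor() have no local size.
Step 2: executor() checks local (none), enclosing middle() (none), enclosing builder() and finds size = 86.
Step 3: result = 86

The answer is 86.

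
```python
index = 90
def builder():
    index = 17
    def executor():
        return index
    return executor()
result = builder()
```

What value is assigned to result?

Step 1: index = 90 globally, but builder() defines index = 17 locally.
Step 2: executor() looks up index. Not in local scope, so checks enclosing scope (builder) and finds index = 17.
Step 3: result = 17

The answer is 17.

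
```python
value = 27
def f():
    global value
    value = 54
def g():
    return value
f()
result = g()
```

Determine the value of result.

Step 1: value = 27.
Step 2: f() sets global value = 54.
Step 3: g() reads global value = 54. result = 54

The answer is 54.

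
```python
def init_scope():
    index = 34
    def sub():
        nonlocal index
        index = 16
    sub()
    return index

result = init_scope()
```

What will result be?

Step 1: init_scope() sets index = 34.
Step 2: sub() uses nonlocal to reassign index = 16.
Step 3: result = 16

The answer is 16.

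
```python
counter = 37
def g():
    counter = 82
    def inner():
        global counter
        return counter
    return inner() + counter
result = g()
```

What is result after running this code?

Step 1: Global counter = 37. g() shadows with local counter = 82.
Step 2: inner() uses global keyword, so inner() returns global counter = 37.
Step 3: g() returns 37 + 82 = 119

The answer is 119.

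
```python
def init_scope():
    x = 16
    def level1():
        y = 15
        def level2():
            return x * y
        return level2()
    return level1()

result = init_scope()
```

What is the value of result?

Step 1: x = 16 in init_scope. y = 15 in level1.
Step 2: level2() reads x = 16 and y = 15 from enclosing scopes.
Step 3: result = 16 * 15 = 240

The answer is 240.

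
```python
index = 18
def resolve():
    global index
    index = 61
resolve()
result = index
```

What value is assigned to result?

Step 1: index = 18 globally.
Step 2: resolve() declares global index and sets it to 61.
Step 3: After resolve(), global index = 61. result = 61

The answer is 61.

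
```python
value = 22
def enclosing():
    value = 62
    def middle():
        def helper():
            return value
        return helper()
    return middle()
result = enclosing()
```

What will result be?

Step 1: enclosing() defines value = 62. middle() and helper() have no local value.
Step 2: helper() checks local (none), enclosing middle() (none), enclosing enclosing() and finds value = 62.
Step 3: result = 62

The answer is 62.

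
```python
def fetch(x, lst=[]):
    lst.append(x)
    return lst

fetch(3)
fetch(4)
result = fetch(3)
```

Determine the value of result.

Step 1: Mutable default argument gotcha! The list [] is created once.
Step 2: Each call appends to the SAME list: [3], [3, 4], [3, 4, 3].
Step 3: result = [3, 4, 3]

The answer is [3, 4, 3].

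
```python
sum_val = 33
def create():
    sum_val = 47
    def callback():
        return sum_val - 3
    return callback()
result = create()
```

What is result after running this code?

Step 1: create() shadows global sum_val with sum_val = 47.
Step 2: callback() finds sum_val = 47 in enclosing scope, computes 47 - 3 = 44.
Step 3: result = 44

The answer is 44.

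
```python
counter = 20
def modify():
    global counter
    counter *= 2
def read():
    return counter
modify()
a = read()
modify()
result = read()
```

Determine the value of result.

Step 1: counter = 20.
Step 2: First modify(): counter = 20 * 2 = 40.
Step 3: Second modify(): counter = 40 * 2 = 80.
Step 4: read() returns 80

The answer is 80.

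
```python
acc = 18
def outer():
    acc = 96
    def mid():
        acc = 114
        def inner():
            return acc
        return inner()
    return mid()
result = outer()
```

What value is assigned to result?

Step 1: Three levels of shadowing: global 18, outer 96, mid 114.
Step 2: inner() finds acc = 114 in enclosing mid() scope.
Step 3: result = 114

The answer is 114.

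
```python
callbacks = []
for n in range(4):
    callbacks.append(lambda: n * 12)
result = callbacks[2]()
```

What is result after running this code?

Step 1: All lambdas reference the same variable n (late binding).
Step 2: After the loop, n = 3. Every lambda returns n * 12.
Step 3: callbacks[2]() = 3 * 12 = 36

The answer is 36.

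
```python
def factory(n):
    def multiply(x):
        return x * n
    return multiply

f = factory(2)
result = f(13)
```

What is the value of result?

Step 1: factory(2) returns multiply closure with n = 2.
Step 2: f(13) computes 13 * 2 = 26.
Step 3: result = 26

The answer is 26.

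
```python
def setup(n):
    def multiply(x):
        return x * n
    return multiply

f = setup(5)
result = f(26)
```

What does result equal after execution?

Step 1: setup(5) returns multiply closure with n = 5.
Step 2: f(26) computes 26 * 5 = 130.
Step 3: result = 130

The answer is 130.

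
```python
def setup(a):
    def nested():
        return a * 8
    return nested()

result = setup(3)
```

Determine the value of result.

Step 1: setup(3) binds parameter a = 3.
Step 2: nested() accesses a = 3 from enclosing scope.
Step 3: result = 3 * 8 = 24

The answer is 24.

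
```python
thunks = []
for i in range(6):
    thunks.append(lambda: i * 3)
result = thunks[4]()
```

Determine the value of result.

Step 1: All lambdas reference the same variable i (late binding).
Step 2: After the loop, i = 5. Every lambda returns i * 3.
Step 3: thunks[4]() = 5 * 3 = 15

The answer is 15.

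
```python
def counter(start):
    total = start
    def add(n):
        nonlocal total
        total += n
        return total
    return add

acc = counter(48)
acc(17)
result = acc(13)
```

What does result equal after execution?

Step 1: counter(48) creates closure with total = 48.
Step 2: First acc(17): total = 48 + 17 = 65.
Step 3: Second acc(13): total = 65 + 13 = 78. result = 78

The answer is 78.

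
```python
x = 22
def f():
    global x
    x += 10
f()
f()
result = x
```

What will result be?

Step 1: x = 22.
Step 2: First f(): x = 22 + 10 = 32.
Step 3: Second f(): x = 32 + 10 = 42. result = 42

The answer is 42.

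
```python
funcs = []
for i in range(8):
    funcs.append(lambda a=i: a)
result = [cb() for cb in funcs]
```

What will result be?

Step 1: Default arg a=i captures i at each iteration.
Step 2: Each lambda has its own default: 0, 1, ..., 7.
Step 3: result = [0, 1, 2, 3, 4, 5, 6, 7]

The answer is [0, 1, 2, 3, 4, 5, 6, 7].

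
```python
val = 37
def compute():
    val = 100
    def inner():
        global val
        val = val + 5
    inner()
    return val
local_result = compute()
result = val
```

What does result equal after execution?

Step 1: Global val = 37. compute() creates local val = 100.
Step 2: inner() declares global val and adds 5: global val = 37 + 5 = 42.
Step 3: compute() returns its local val = 100 (unaffected by inner).
Step 4: result = global val = 42

The answer is 42.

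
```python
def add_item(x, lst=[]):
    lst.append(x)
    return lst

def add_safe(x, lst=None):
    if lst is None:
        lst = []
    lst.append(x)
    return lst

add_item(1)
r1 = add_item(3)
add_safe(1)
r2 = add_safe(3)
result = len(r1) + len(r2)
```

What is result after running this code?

Step 1: add_item shares mutable default: after 2 calls, lst = [1, 3], len = 2.
Step 2: add_safe creates fresh list each time: r2 = [3], len = 1.
Step 3: result = 2 + 1 = 3

The answer is 3.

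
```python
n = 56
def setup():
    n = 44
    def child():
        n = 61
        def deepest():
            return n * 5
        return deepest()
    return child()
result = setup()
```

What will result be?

Step 1: deepest() looks up n through LEGB: not local, finds n = 61 in enclosing child().
Step 2: Returns 61 * 5 = 305.
Step 3: result = 305

The answer is 305.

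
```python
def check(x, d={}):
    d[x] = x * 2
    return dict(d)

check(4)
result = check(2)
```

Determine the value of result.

Step 1: Mutable default dict is shared across calls.
Step 2: First call adds 4: 8. Second call adds 2: 4.
Step 3: result = {4: 8, 2: 4}

The answer is {4: 8, 2: 4}.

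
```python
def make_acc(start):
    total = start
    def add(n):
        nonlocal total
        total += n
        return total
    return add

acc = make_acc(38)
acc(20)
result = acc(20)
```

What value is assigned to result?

Step 1: make_acc(38) creates closure with total = 38.
Step 2: First acc(20): total = 38 + 20 = 58.
Step 3: Second acc(20): total = 58 + 20 = 78. result = 78

The answer is 78.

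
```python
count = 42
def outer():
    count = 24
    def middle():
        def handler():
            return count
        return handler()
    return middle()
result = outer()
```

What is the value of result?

Step 1: outer() defines count = 24. middle() and handler() have no local count.
Step 2: handler() checks local (none), enclosing middle() (none), enclosing outer() and finds count = 24.
Step 3: result = 24

The answer is 24.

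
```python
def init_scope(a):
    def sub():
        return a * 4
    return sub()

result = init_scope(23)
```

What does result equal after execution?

Step 1: init_scope(23) binds parameter a = 23.
Step 2: sub() accesses a = 23 from enclosing scope.
Step 3: result = 23 * 4 = 92

The answer is 92.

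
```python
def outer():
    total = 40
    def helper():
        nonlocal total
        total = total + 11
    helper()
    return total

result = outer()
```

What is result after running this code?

Step 1: outer() sets total = 40.
Step 2: helper() uses nonlocal to modify total in outer's scope: total = 40 + 11 = 51.
Step 3: outer() returns the modified total = 51

The answer is 51.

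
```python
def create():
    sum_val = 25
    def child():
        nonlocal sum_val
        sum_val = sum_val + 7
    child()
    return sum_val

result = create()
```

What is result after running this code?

Step 1: create() sets sum_val = 25.
Step 2: child() uses nonlocal to modify sum_val in create's scope: sum_val = 25 + 7 = 32.
Step 3: create() returns the modified sum_val = 32

The answer is 32.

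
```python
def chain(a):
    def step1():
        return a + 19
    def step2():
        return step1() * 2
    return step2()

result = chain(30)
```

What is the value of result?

Step 1: chain(30) captures a = 30.
Step 2: step2() calls step1() which returns 30 + 19 = 49.
Step 3: step2() returns 49 * 2 = 98

The answer is 98.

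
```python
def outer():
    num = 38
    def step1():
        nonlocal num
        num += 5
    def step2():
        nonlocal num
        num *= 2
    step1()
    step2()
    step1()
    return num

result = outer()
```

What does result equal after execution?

Step 1: num = 38.
Step 2: step1(): num = 38 + 5 = 43.
Step 3: step2(): num = 43 * 2 = 86.
Step 4: step1(): num = 86 + 5 = 91. result = 91

The answer is 91.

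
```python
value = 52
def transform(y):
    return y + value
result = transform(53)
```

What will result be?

Step 1: value = 52 is defined globally.
Step 2: transform(53) uses parameter y = 53 and looks up value from global scope = 52.
Step 3: result = 53 + 52 = 105

The answer is 105.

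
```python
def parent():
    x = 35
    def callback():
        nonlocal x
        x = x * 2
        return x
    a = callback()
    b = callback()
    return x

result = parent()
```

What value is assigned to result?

Step 1: x starts at 35.
Step 2: First callback(): x = 35 * 2 = 70.
Step 3: Second callback(): x = 70 * 2 = 140.
Step 4: result = 140

The answer is 140.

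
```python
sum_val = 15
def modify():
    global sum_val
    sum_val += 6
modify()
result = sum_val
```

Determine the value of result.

Step 1: sum_val = 15 globally.
Step 2: modify() modifies global sum_val: sum_val += 6 = 21.
Step 3: result = 21

The answer is 21.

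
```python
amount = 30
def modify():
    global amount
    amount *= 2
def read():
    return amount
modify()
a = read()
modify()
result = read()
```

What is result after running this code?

Step 1: amount = 30.
Step 2: First modify(): amount = 30 * 2 = 60.
Step 3: Second modify(): amount = 60 * 2 = 120.
Step 4: read() returns 120

The answer is 120.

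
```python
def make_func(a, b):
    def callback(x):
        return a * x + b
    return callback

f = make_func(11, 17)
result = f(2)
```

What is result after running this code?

Step 1: make_func(11, 17) captures a = 11, b = 17.
Step 2: f(2) computes 11 * 2 + 17 = 39.
Step 3: result = 39

The answer is 39.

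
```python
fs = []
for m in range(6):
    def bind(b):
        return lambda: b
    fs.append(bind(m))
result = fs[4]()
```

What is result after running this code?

Step 1: bind(m) creates a new scope capturing b = m at call time.
Step 2: fs[4] = bind(4), so its lambda captures b = 4.
Step 3: result = 4 (closure factory fixes late binding)

The answer is 4.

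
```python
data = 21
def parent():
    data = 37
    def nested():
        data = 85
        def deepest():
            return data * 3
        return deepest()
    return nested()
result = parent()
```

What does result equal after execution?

Step 1: deepest() looks up data through LEGB: not local, finds data = 85 in enclosing nested().
Step 2: Returns 85 * 3 = 255.
Step 3: result = 255

The answer is 255.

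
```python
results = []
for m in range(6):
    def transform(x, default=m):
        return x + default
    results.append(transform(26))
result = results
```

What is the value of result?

Step 1: Default argument default=m is evaluated at function definition time.
Step 2: Each iteration creates transform with default = current m value.
Step 3: transform(26) returns 26 + default. results = [26, 27, 28, 29, 30, 31]

The answer is [26, 27, 28, 29, 30, 31].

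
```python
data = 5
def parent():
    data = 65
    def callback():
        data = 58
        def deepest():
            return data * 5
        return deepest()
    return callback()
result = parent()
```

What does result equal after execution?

Step 1: deepest() looks up data through LEGB: not local, finds data = 58 in enclosing callback().
Step 2: Returns 58 * 5 = 290.
Step 3: result = 290

The answer is 290.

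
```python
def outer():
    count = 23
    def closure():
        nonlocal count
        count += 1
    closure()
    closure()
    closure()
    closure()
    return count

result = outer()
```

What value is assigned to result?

Step 1: count starts at 23.
Step 2: closure() is called 4 times, each adding 1.
Step 3: count = 23 + 1 * 4 = 27

The answer is 27.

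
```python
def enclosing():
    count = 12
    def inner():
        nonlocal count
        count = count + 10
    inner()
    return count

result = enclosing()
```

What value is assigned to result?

Step 1: enclosing() sets count = 12.
Step 2: inner() uses nonlocal to modify count in enclosing's scope: count = 12 + 10 = 22.
Step 3: enclosing() returns the modified count = 22

The answer is 22.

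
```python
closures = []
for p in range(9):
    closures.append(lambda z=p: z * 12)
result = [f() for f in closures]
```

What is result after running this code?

Step 1: Default arg z=p captures p at each iteration.
Step 2: closures[k] has z defaulting to k, returns k * 12.
Step 3: result = [0, 12, 24, 36, 48, 60, 72, 84, 96]

The answer is [0, 12, 24, 36, 48, 60, 72, 84, 96].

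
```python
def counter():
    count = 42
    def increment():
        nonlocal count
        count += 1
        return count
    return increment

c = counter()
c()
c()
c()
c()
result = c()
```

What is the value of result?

Step 1: counter() creates closure with count = 42.
Step 2: Each c() call increments count via nonlocal. After 5 calls: 42 + 5 = 47.
Step 3: result = 47

The answer is 47.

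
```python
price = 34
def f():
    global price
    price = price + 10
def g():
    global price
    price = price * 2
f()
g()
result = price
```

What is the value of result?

Step 1: price = 34.
Step 2: f() adds 10: price = 34 + 10 = 44.
Step 3: g() doubles: price = 44 * 2 = 88.
Step 4: result = 88

The answer is 88.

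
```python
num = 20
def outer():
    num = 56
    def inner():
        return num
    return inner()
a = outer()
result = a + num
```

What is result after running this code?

Step 1: outer() has local num = 56. inner() reads from enclosing.
Step 2: outer() returns 56. Global num = 20 unchanged.
Step 3: result = 56 + 20 = 76

The answer is 76.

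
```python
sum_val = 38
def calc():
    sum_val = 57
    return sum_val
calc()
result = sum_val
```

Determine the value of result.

Step 1: sum_val = 38 globally.
Step 2: calc() creates a LOCAL sum_val = 57 (no global keyword!).
Step 3: The global sum_val is unchanged. result = 38

The answer is 38.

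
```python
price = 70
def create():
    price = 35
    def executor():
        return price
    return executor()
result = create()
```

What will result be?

Step 1: price = 70 globally, but create() defines price = 35 locally.
Step 2: executor() looks up price. Not in local scope, so checks enclosing scope (create) and finds price = 35.
Step 3: result = 35

The answer is 35.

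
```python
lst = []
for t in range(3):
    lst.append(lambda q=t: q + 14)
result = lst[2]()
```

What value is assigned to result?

Step 1: Default argument q=t captures t's value at definition time.
Step 2: lst[2] was defined when t = 2, so q defaults to 2.
Step 3: result = 2 + 14 = 16 (default arg fixes the late binding issue)

The answer is 16.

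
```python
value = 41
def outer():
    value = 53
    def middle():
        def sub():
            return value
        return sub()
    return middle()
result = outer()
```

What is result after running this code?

Step 1: outer() defines value = 53. middle() and sub() have no local value.
Step 2: sub() checks local (none), enclosing middle() (none), enclosing outer() and finds value = 53.
Step 3: result = 53

The answer is 53.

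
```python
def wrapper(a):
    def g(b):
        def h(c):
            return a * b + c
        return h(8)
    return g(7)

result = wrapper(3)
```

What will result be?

Step 1: a = 3, b = 7, c = 8.
Step 2: h() computes a * b + c = 3 * 7 + 8 = 29.
Step 3: result = 29

The answer is 29.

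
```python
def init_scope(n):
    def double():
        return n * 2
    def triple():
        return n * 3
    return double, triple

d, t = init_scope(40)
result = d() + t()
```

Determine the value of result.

Step 1: Both closures capture the same n = 40.
Step 2: d() = 40 * 2 = 80, t() = 40 * 3 = 120.
Step 3: result = 80 + 120 = 200

The answer is 200.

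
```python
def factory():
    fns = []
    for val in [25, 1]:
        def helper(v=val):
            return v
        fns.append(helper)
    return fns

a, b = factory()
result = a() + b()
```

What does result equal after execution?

Step 1: Default argument v=val captures val at each iteration.
Step 2: a() returns 25 (captured at first iteration), b() returns 1 (captured at second).
Step 3: result = 25 + 1 = 26

The answer is 26.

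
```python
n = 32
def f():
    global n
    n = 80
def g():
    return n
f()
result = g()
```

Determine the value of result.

Step 1: n = 32.
Step 2: f() sets global n = 80.
Step 3: g() reads global n = 80. result = 80

The answer is 80.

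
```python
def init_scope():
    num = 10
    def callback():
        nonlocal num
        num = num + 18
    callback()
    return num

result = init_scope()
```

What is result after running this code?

Step 1: init_scope() sets num = 10.
Step 2: callback() uses nonlocal to modify num in init_scope's scope: num = 10 + 18 = 28.
Step 3: init_scope() returns the modified num = 28

The answer is 28.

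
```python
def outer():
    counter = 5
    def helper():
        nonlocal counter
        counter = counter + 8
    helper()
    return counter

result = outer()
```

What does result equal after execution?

Step 1: outer() sets counter = 5.
Step 2: helper() uses nonlocal to modify counter in outer's scope: counter = 5 + 8 = 13.
Step 3: outer() returns the modified counter = 13

The answer is 13.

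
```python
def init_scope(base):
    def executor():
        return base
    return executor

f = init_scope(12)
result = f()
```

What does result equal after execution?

Step 1: init_scope(12) creates closure capturing base = 12.
Step 2: f() returns the captured base = 12.
Step 3: result = 12

The answer is 12.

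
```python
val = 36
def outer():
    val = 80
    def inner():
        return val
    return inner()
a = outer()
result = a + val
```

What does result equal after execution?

Step 1: outer() has local val = 80. inner() reads from enclosing.
Step 2: outer() returns 80. Global val = 36 unchanged.
Step 3: result = 80 + 36 = 116

The answer is 116.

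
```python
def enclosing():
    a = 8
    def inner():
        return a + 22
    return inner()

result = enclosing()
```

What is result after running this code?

Step 1: enclosing() defines a = 8.
Step 2: inner() reads a = 8 from enclosing scope, returns 8 + 22 = 30.
Step 3: result = 30

The answer is 30.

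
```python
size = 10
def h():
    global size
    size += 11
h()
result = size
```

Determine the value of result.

Step 1: size = 10 globally.
Step 2: h() modifies global size: size += 11 = 21.
Step 3: result = 21

The answer is 21.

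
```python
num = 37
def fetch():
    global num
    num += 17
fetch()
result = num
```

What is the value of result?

Step 1: num = 37 globally.
Step 2: fetch() modifies global num: num += 17 = 54.
Step 3: result = 54

The answer is 54.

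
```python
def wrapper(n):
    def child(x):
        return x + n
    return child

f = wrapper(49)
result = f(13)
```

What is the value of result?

Step 1: wrapper(49) creates a closure that captures n = 49.
Step 2: f(13) calls the closure with x = 13, returning 13 + 49 = 62.
Step 3: result = 62

The answer is 62.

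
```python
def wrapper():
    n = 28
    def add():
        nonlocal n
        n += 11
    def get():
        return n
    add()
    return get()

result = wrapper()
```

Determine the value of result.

Step 1: n = 28. add() modifies it via nonlocal, get() reads it.
Step 2: add() makes n = 28 + 11 = 39.
Step 3: get() returns 39. result = 39

The answer is 39.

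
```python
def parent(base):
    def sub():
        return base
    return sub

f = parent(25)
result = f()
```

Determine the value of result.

Step 1: parent(25) creates closure capturing base = 25.
Step 2: f() returns the captured base = 25.
Step 3: result = 25

The answer is 25.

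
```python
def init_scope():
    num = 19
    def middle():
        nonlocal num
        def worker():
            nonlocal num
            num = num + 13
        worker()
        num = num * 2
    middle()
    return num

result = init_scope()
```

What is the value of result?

Step 1: num = 19.
Step 2: worker() adds 13: num = 19 + 13 = 32.
Step 3: middle() doubles: num = 32 * 2 = 64.
Step 4: result = 64

The answer is 64.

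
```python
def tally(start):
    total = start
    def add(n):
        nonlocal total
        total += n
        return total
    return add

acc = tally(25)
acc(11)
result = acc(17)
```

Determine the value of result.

Step 1: tally(25) creates closure with total = 25.
Step 2: First acc(11): total = 25 + 11 = 36.
Step 3: Second acc(17): total = 36 + 17 = 53. result = 53

The answer is 53.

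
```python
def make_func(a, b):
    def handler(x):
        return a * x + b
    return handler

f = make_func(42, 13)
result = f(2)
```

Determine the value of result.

Step 1: make_func(42, 13) captures a = 42, b = 13.
Step 2: f(2) computes 42 * 2 + 13 = 97.
Step 3: result = 97

The answer is 97.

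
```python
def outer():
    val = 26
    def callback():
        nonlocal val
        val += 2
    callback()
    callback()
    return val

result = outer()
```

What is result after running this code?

Step 1: val starts at 26.
Step 2: callback() is called 2 times, each adding 2.
Step 3: val = 26 + 2 * 2 = 30

The answer is 30.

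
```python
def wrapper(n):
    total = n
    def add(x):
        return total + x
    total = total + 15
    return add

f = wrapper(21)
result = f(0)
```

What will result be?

Step 1: wrapper(21) sets total = 21, then total = 21 + 15 = 36.
Step 2: Closures capture by reference, so add sees total = 36.
Step 3: f(0) returns 36 + 0 = 36

The answer is 36.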